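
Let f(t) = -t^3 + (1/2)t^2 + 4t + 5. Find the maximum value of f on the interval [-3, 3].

Differentiating, f'(t) = -3t^2 + t + 4; which vanishes at t = -1 and t = 4/3.
Compare values at every candidate in [-3, 3]: f(-3) = 49/2,  f(-1) = 5/2,  f(4/3) = 239/27,  f(3) = -11/2.
So the maximum is f(-3) = 49/2.

49/2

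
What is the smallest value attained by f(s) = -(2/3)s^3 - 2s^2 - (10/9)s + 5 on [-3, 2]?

f'(s) = -2s^2 - 4s - 10/9, which vanishes at s = -5/3 and s = -1/3.
Evaluating at the critical points and endpoints: f(-3) = 25/3,  f(-5/3) = 355/81,  f(-1/3) = 419/81,  f(2) = -95/9.
The minimum over the interval is -95/9, attained at s = 2.

-95/9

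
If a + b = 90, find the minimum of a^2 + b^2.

With a + b = 90, a^2 + b^2 = a^2 + (90 − a)^2.
The derivative 2a − 2(90 − a) = 4a − 180 vanishes at a = 45; second derivative 4 > 0, a minimum.
The minimum is 2·(45)^2 = 4050.

4050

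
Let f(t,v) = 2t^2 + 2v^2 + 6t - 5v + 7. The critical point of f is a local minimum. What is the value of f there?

-5/8

∂f/∂t = 4t + 6 = 0 and ∂f/∂v = 4v - 5 = 0, so (t, v) = (-3/2, 5/4).
The Hessian has f_{tt} = 4, f_{vv} = 4, f_{tv} = 0, giving D = 16 > 0 with f_{tt} > 0, so the point is a local minimum.
f(-3/2, 5/4) = -5/8.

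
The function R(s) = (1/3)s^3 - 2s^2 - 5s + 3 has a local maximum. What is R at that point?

17/3

Critical points: R'(s) = s^2 - 4s - 5 vanishes at s = -1, 5.
R''(s) = 2s - 4. R''(-1) = -6 < 0 ⇒ local maximum; R''(5) = 6 > 0 ⇒ local minimum.
So the local maximum value is R(-1) = 17/3.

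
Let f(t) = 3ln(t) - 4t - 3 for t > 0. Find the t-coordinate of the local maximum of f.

f'(t) = 3/t − 4 = 0 gives t = 3/4.
f''(t) = -3/t², which is negative for t > 0, so this is a local maximum.
f(3/4) = 3·ln(3/4) - 3 - 3 ≈ -6.8630.

3/4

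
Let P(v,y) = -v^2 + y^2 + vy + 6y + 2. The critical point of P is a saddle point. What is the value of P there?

∂P/∂v = -2v + y = 0 and ∂P/∂y = v + 2y + 6 = 0, so (v, y) = (-6/5, -12/5).
The Hessian has P_{vv} = -2, P_{yy} = 2, P_{vy} = 1, giving D = -5 < 0, so the point is a saddle point.
P(-6/5, -12/5) = -26/5.

-26/5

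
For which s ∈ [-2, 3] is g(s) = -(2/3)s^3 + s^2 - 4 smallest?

3

g'(s) = -2s^2 + 2s, which vanishes at s = 0 and s = 1.
Candidates: g(-2) = 16/3, g(0) = -4, g(1) = -11/3, g(3) = -13.
The minimum over the interval is -13, attained at s = 3.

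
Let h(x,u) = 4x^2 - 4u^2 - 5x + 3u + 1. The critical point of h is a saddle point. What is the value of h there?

0

∂h/∂x = 8x - 5 = 0 and ∂h/∂u = -8u + 3 = 0, so (x, u) = (5/8, 3/8).
The Hessian has h_{xx} = 8, h_{uu} = -8, h_{xu} = 0, giving D = -64 < 0, so the point is a saddle point.
h(5/8, 3/8) = 0.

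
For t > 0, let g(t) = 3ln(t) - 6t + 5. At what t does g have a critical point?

1/2

g'(t) = 3/t − 6 = 0 gives t = 1/2.
g''(t) = -3/t², which is negative for t > 0, so this is a local maximum.
g(1/2) = 3·ln(1/2) - 3 + 5 ≈ -0.0794.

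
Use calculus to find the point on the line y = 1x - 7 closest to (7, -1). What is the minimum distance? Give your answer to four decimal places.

0.7071

Minimize D(x)^2 = (x - 7)^2 + (x - 6)^2.
d/dx[D^2] = 2(x - 7) + 2·1·(x - 6) = 0 ⇒ x = 13/2.
Then y = -1/2 and the distance is √(1/2) ≈ 0.7071.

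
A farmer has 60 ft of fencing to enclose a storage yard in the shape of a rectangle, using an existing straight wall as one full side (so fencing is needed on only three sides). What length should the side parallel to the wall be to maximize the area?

30

Let the sides perpendicular to the wall have length x and the parallel side y, so 2x + y = 60 and the area is A = xy = x(60 − 2x).
A'(x) = 60 − 4x = 0 gives x = 15, and A''(x) = −4 < 0 confirms a maximum.
Then y = 60 − 2·15 = 30 and A = 450.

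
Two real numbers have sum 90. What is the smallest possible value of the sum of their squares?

With a + b = 90, a^2 + b^2 = a^2 + (90 − a)^2.
The derivative 2a − 2(90 − a) = 4a − 180 vanishes at a = 45; second derivative 4 > 0, a minimum.
The minimum is 2·(45)^2 = 4050.

4050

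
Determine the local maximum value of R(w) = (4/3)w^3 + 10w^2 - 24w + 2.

218

Critical points: R'(w) = 4w^2 + 20w - 24 vanishes at w = -6, 1.
R''(w) = 8w + 20. R''(-6) = -28 < 0 ⇒ local maximum; R''(1) = 28 > 0 ⇒ local minimum.
Thus R has its local maximum at w = -6, with value 218.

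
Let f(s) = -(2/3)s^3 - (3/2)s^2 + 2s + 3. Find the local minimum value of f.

-5/3

f'(s) = -2s^2 - 3s + 2 = 0 at s = -2, 1/2.
Since f''(s) = -4s - 3, we get f''(-2) = 5 > 0 ⇒ local minimum; f''(1/2) = -5 < 0 ⇒ local maximum.
So the local minimum value is f(-2) = -5/3.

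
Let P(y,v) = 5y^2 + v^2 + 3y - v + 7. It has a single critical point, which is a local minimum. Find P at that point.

∂P/∂y = 10y + 3 = 0 and ∂P/∂v = 2v - 1 = 0, so (y, v) = (-3/10, 1/2).
The Hessian has P_{yy} = 10, P_{vv} = 2, P_{yv} = 0, giving D = 20 > 0 with P_{yy} > 0, so the point is a local minimum.
P(-3/10, 1/2) = 63/10.

63/10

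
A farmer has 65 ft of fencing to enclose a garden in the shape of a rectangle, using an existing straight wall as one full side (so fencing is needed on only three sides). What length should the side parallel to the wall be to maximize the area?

65/2

Let the sides perpendicular to the wall have length x and the parallel side y, so 2x + y = 65 and the area is A = xy = x(65 − 2x).
A'(x) = 65 − 4x = 0 gives x = 65/4, and A''(x) = −4 < 0 confirms a maximum.
Then y = 65 − 2·65/4 = 65/2 and A = 4225/8.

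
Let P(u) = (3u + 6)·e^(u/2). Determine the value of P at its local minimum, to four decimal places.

-0.8120

P'(u) = 3·e^(u/2) + (3u + 6)·(1/2)·e^(u/2) = ((3/2)u + 6)·e^(u/2). Since e^(u/2) > 0, the only critical point is u = -4.
P''(-4) has the same sign as 3/2 > 0, so this is a local minimum.
P(-4) = (-6)·e^(-2) ≈ -0.8120.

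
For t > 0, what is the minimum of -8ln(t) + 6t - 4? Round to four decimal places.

R'(t) = -8/t + 6 = 0 gives t = 4/3.
R''(t) = 8/t², which is positive for t > 0, so this is a local minimum.
R(4/3) = -8·ln(4/3) + 8 - 4 ≈ 1.6985.

1.6985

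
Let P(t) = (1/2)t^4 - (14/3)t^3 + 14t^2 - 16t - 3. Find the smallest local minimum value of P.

-41/3

P'(t) = 2t^3 - 14t^2 + 28t - 16. Setting P'(t) = 0 gives t ∈ {1, 2, 4}.
P''(t) = 6t^2 - 28t + 28. P''(1) = 6 > 0 ⇒ local minimum; P''(2) = -4 < 0 ⇒ local maximum; P''(4) = 12 > 0 ⇒ local minimum.
The smallest local minimum is P(4) = -41/3.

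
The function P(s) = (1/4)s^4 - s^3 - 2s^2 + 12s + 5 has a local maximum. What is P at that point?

17

P'(s) = s^3 - 3s^2 - 4s + 12 = 0 at s = -2, 2, 3.
P''(s) = 3s^2 - 6s - 4. P''(-2) = 20 > 0 ⇒ local minimum; P''(2) = -4 < 0 ⇒ local maximum; P''(3) = 5 > 0 ⇒ local minimum.
So the local maximum value is P(2) = 17.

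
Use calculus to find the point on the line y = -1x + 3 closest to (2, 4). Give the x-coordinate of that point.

1/2

Minimize D(x)^2 = (x - 2)^2 + (-x - 1)^2.
d/dx[D^2] = 2(x - 2) + 2·(-1)·(-x - 1) = 0 ⇒ x = 1/2.
Then y = 5/2 and the distance is √(9/2) ≈ 2.1213.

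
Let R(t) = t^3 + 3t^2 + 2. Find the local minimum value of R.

2

R'(t) = 3t^2 + 6t = 0 at t = -2, 0.
Second-derivative test with R''(t) = 6t + 6: R''(-2) = -6 < 0 ⇒ local maximum; R''(0) = 6 > 0 ⇒ local minimum.
The local minimum is R(0) = 2.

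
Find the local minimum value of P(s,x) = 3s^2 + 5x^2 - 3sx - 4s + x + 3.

∂P/∂s = 6s - 3x - 4 = 0 and ∂P/∂x = -3s + 10x + 1 = 0, so (s, x) = (37/51, 2/17).
The Hessian has P_{ss} = 6, P_{xx} = 10, P_{sx} = -3, giving D = 51 > 0 with P_{ss} > 0, so the point is a local minimum.
P(37/51, 2/17) = 82/51.

82/51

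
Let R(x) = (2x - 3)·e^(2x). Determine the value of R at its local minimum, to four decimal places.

-7.3891

By the product rule, R'(x) = (4x - 4)·e^(2x). Since e^(2x) > 0, the only critical point is x = 1.
R''(1) has the same sign as 4 > 0, so this is a local minimum.
R(1) = (-1)·e^(2) ≈ -7.3891.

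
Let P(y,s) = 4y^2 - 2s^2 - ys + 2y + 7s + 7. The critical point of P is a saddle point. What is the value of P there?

433/33

∂P/∂y = 8y - s + 2 = 0 and ∂P/∂s = -y - 4s + 7 = 0, so (y, s) = (-1/33, 58/33).
The Hessian has P_{yy} = 8, P_{ss} = -4, P_{ys} = -1, giving D = -33 < 0, so the point is a saddle point.
P(-1/33, 58/33) = 433/33.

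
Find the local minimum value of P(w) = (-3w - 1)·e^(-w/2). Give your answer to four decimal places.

-2.6076

Differentiating with the product rule gives P'(w) = ((3/2)w - 5/2)·e^(-w/2). Since e^(-w/2) > 0, the only critical point is w = 5/3.
P''(5/3) has the same sign as 3/2 > 0, so this is a local minimum.
P(5/3) = (-6)·e^(-5/6) ≈ -2.6076.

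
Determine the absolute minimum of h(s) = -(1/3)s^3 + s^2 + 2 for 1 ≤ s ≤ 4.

-10/3

Differentiating, h'(s) = -s^2 + 2s; whose only zero in [1, 4] is s = 2.
Evaluating at the critical points and endpoints: h(1) = 8/3; h(2) = 10/3; h(4) = -10/3.
The minimum over the interval is -10/3, attained at s = 4.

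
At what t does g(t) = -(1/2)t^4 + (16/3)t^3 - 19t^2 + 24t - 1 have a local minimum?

Critical points: g'(t) = -2t^3 + 16t^2 - 38t + 24 vanishes at t = 1, 3, 4.
Second-derivative test with g''(t) = -6t^2 + 32t - 38: g''(1) = -12 < 0 ⇒ local maximum; g''(3) = 4 > 0 ⇒ local minimum; g''(4) = -6 < 0 ⇒ local maximum.
Thus g has its local minimum at t = 3, with value 7/2.

3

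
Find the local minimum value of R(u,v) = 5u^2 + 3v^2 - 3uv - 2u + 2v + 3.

133/51

∂R/∂u = 10u - 3v - 2 = 0 and ∂R/∂v = -3u + 6v + 2 = 0, so (u, v) = (2/17, -14/51).
The Hessian has R_{uu} = 10, R_{vv} = 6, R_{uv} = -3, giving D = 51 > 0 with R_{uu} > 0, so the point is a local minimum.
R(2/17, -14/51) = 133/51.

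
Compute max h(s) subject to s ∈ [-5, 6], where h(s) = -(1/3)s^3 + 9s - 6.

12

The derivative is -s^2 + 9, which vanishes at s = -3 and s = 3.
Candidates: h(-5) = -28/3; h(-3) = -24; h(3) = 12; h(6) = -24.
Hence the absolute maximum is 12 at s = 3.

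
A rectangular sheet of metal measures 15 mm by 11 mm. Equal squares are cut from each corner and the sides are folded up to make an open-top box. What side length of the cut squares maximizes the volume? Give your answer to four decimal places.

2.0911

With cut size x, the volume is V(x) = x(15 − 2x)(11 − 2x) for 0 < x < 5.5.
V'(x) = 12x^2 − 104x + 165. Setting V'(x) = 0 gives x ≈ 2.0911 (the root in (0, 5.5)).
V''(x) = 24x − 104 is negative there, so this is the maximum; V ≈ 154.2261.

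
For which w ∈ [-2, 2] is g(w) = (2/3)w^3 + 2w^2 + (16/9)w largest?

Differentiating, g'(w) = 2w^2 + 4w + 16/9; which vanishes at w = -4/3 and w = -2/3.
Evaluating at the critical points and endpoints: g(-2) = -8/9,  g(-4/3) = -32/81,  g(-2/3) = -40/81,  g(2) = 152/9.
So the maximum is g(2) = 152/9.

2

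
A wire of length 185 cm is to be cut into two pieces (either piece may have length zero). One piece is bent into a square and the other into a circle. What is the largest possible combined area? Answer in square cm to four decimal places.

2723.5390

Let x be the length used for the square. Square side x/4; circle radius (185−x)/(2π).
A(x) = (x/4)² + π·((185−x)/(2π))² = x²/16 + (185−x)²/(4π) for 0 ≤ x ≤ 185. A'(x) = x/8 − (185−x)/(2π) = 0 gives x = 4·185/(π+4) ≈ 103.6183.
A'' > 0, so the interior critical point is a minimum; the maximum is at an endpoint. A(0) = 2723.5390 and A(185) = 2139.0625, so the largest area is 2723.5390.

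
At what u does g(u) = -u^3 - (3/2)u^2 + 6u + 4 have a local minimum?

g'(u) = -3u^2 - 3u + 6 = 0 at u = -2, 1.
Since g''(u) = -6u - 3, we get g''(-2) = 9 > 0 ⇒ local minimum; g''(1) = -9 < 0 ⇒ local maximum.
Thus g has its local minimum at u = -2, with value -6.

-2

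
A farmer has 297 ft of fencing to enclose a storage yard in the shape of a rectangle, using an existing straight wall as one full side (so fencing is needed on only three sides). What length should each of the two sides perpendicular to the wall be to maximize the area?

297/4

Let the sides perpendicular to the wall have length x and the parallel side y, so 2x + y = 297 and the area is A = xy = x(297 − 2x).
A'(x) = 297 − 4x = 0 gives x = 297/4, and A''(x) = −4 < 0 confirms a maximum.
Then y = 297 − 2·297/4 = 297/2 and A = 88209/8.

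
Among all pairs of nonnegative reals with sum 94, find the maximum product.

With x + y = 94, the product is P(x) = x(94 − x).
P'(x) = 94 − 2x = 0 gives x = 47; P'' = −2 < 0, so this is the maximum.
P = 47·47 = 2209.

2209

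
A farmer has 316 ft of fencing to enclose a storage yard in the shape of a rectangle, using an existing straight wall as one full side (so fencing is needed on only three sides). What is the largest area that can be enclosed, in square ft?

12482

Let the sides perpendicular to the wall have length x and the parallel side y, so 2x + y = 316 and the area is A = xy = x(316 − 2x).
A'(x) = 316 − 4x = 0 gives x = 79, and A''(x) = −4 < 0 confirms a maximum.
Then y = 316 − 2·79 = 158 and A = 12482.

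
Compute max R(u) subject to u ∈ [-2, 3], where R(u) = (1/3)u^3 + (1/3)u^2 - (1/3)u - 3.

8

R'(u) = u^2 + (2/3)u - 1/3, which vanishes at u = -1 and u = 1/3.
Evaluating at the critical points and endpoints: R(-2) = -11/3, R(-1) = -8/3, R(1/3) = -248/81, R(3) = 8.
So the maximum is R(3) = 8.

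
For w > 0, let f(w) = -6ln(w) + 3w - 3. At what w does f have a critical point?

f'(w) = -6/w + 3 = 0 gives w = 2.
f''(w) = 6/w², which is positive for w > 0, so this is a local minimum.
f(2) = -6·ln(2) + 6 - 3 ≈ -1.1589.

2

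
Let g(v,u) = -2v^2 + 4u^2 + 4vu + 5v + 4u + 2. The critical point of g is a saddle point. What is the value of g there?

∂g/∂v = -4v + 4u + 5 = 0 and ∂g/∂u = 4v + 8u + 4 = 0, so (v, u) = (1/2, -3/4).
The Hessian has g_{vv} = -4, g_{uu} = 8, g_{vu} = 4, giving D = -48 < 0, so the point is a saddle point.
g(1/2, -3/4) = 7/4.

7/4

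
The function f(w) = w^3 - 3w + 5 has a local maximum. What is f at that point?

7

f'(w) = 3w^2 - 3. Setting f'(w) = 0 gives w ∈ {-1, 1}.
f''(w) = 6w. f''(-1) = -6 < 0 ⇒ local maximum; f''(1) = 6 > 0 ⇒ local minimum.
So the local maximum value is f(-1) = 7.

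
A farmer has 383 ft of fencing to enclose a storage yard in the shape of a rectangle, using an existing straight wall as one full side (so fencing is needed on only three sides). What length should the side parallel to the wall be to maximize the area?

Let the sides perpendicular to the wall have length x and the parallel side y, so 2x + y = 383 and the area is A = xy = x(383 − 2x).
A'(x) = 383 − 4x = 0 gives x = 383/4, and A''(x) = −4 < 0 confirms a maximum.
Then y = 383 − 2·383/4 = 383/2 and A = 146689/8.

383/2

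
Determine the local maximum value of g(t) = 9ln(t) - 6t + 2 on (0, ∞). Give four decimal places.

-3.3508

g'(t) = 9/t − 6 = 0 gives t = 3/2.
g''(t) = -9/t², which is negative for t > 0, so this is a local maximum.
g(3/2) = 9·ln(3/2) - 9 + 2 ≈ -3.3508.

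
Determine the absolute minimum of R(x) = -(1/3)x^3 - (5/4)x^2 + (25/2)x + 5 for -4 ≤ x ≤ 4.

R'(x) = -x^2 - (5/2)x + 25/2, whose only zero in [-4, 4] is x = 5/2.
Evaluating at the critical points and endpoints: R(-4) = -131/3; R(5/2) = 1115/48; R(4) = 41/3.
Hence the absolute minimum is -131/3 at x = -4.

-131/3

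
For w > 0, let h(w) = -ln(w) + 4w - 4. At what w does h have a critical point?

1/4

h'(w) = -1/w + 4 = 0 gives w = 1/4.
h''(w) = 1/w², which is positive for w > 0, so this is a local minimum.
h(1/4) = -1·ln(1/4) + 1 - 4 ≈ -1.6137.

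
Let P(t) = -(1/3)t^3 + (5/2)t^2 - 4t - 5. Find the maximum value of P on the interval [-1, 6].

11/6

P'(t) = -t^2 + 5t - 4, which vanishes at t = 1 and t = 4.
Compare values at every candidate in [-1, 6]: P(-1) = 11/6, P(1) = -41/6, P(4) = -7/3, P(6) = -11.
So the maximum is P(-1) = 11/6.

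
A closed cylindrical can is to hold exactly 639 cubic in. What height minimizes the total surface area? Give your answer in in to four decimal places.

9.3355

With radius r and height h, πr²h = 639 so h = 639/(πr²), and S(r) = 2πr² + 2πrh = 2πr² + 2·639/r.
S'(r) = 4πr − 2·639/r² = 0 ⇒ r³ = 639/(2π), so r ≈ 4.6677 and h = 2r ≈ 9.3355.
S''(r) = 4π + 4·639/r³ > 0, so this is the minimum; S ≈ 410.6909.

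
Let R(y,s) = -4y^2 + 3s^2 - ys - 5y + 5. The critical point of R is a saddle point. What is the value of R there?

∂R/∂y = -8y - s - 5 = 0 and ∂R/∂s = -y + 6s = 0, so (y, s) = (-30/49, -5/49).
The Hessian has R_{yy} = -8, R_{ss} = 6, R_{ys} = -1, giving D = -49 < 0, so the point is a saddle point.
R(-30/49, -5/49) = 320/49.

320/49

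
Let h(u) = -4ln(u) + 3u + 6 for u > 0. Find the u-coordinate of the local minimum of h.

h'(u) = -4/u + 3 = 0 gives u = 4/3.
h''(u) = 4/u², which is positive for u > 0, so this is a local minimum.
h(4/3) = -4·ln(4/3) + 4 + 6 ≈ 8.8493.

4/3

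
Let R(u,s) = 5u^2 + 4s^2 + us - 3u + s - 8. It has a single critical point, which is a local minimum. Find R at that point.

∂R/∂u = 10u + s - 3 = 0 and ∂R/∂s = u + 8s + 1 = 0, so (u, s) = (25/79, -13/79).
The Hessian has R_{uu} = 10, R_{ss} = 8, R_{us} = 1, giving D = 79 > 0 with R_{uu} > 0, so the point is a local minimum.
R(25/79, -13/79) = -676/79.

-676/79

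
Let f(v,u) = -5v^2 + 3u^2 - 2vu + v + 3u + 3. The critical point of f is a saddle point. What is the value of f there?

∂f/∂v = -10v - 2u + 1 = 0 and ∂f/∂u = -2v + 6u + 3 = 0, so (v, u) = (3/16, -7/16).
The Hessian has f_{vv} = -10, f_{uu} = 6, f_{vu} = -2, giving D = -64 < 0, so the point is a saddle point.
f(3/16, -7/16) = 39/16.

39/16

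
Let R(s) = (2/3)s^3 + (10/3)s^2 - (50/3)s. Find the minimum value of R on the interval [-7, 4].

-1250/81

Differentiating, R'(s) = 2s^2 + (20/3)s - 50/3; which vanishes at s = -5 and s = 5/3.
Evaluating at the critical points and endpoints: R(-7) = 154/3, R(-5) = 250/3, R(5/3) = -1250/81, R(4) = 88/3.
Hence the absolute minimum is -1250/81 at s = 5/3.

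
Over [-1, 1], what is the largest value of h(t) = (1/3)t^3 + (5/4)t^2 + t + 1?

Differentiating, h'(t) = t^2 + (5/2)t + 1; whose only zero in [-1, 1] is t = -1/2.
Candidates: h(-1) = 11/12,  h(-1/2) = 37/48,  h(1) = 43/12.
Hence the absolute maximum is 43/12 at t = 1.

43/12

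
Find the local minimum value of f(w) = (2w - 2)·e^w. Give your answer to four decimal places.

-2.0000

Differentiating with the product rule gives f'(w) = (2w)·e^w. Since e^w > 0, the only critical point is w = 0.
f''(0) has the same sign as 2 > 0, so this is a local minimum.
f(0) = (-2)·e^(0) ≈ -2.0000.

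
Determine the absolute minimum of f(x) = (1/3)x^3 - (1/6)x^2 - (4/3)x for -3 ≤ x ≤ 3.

-13/2

The derivative is x^2 - (1/3)x - 4/3, which vanishes at x = -1 and x = 4/3.
Evaluating at the critical points and endpoints: f(-3) = -13/2,  f(-1) = 5/6,  f(4/3) = -104/81,  f(3) = 7/2.
The minimum over the interval is -13/2, attained at x = -3.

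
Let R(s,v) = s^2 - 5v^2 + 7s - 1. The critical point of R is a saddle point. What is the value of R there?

∂R/∂s = 2s + 7 = 0 and ∂R/∂v = -10v = 0, so (s, v) = (-7/2, 0).
The Hessian has R_{ss} = 2, R_{vv} = -10, R_{sv} = 0, giving D = -20 < 0, so the point is a saddle point.
R(-7/2, 0) = -53/4.

-53/4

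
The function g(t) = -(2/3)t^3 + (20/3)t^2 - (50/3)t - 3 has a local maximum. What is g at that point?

Critical points: g'(t) = -2t^2 + (40/3)t - 50/3 vanishes at t = 5/3, 5.
Second-derivative test with g''(t) = -4t + 40/3: g''(5/3) = 20/3 > 0 ⇒ local minimum; g''(5) = -20/3 < 0 ⇒ local maximum.
So the local maximum value is g(5) = -3.

-3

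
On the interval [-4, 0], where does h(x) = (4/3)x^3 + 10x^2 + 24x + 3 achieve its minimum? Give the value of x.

-4

h'(x) = 4x^2 + 20x + 24, which vanishes at x = -3 and x = -2.
Compare values at every candidate in [-4, 0]: h(-4) = -55/3; h(-3) = -15; h(-2) = -47/3; h(0) = 3.
Hence the absolute minimum is -55/3 at x = -4.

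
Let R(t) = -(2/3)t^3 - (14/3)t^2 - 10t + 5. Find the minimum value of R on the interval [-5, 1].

-31/3

The derivative is -2t^2 - (28/3)t - 10, which vanishes at t = -3 and t = -5/3.
Candidates: R(-5) = 65/3,  R(-3) = 11,  R(-5/3) = 955/81,  R(1) = -31/3.
So the minimum is R(1) = -31/3.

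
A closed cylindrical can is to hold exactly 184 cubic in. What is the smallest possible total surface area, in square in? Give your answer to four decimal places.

With radius r and height h, πr²h = 184 so h = 184/(πr²), and S(r) = 2πr² + 2πrh = 2πr² + 2·184/r.
S'(r) = 4πr − 2·184/r² = 0 ⇒ r³ = 184/(2π), so r ≈ 3.0823 and h = 2r ≈ 6.1647.
S''(r) = 4π + 4·184/r³ > 0, so this is the minimum; S ≈ 179.0852.

179.0852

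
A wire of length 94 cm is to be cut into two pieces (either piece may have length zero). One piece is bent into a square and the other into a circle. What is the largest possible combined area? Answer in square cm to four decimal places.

Let x be the length used for the square. Square side x/4; circle radius (94−x)/(2π).
A(x) = (x/4)² + π·((94−x)/(2π))² = x²/16 + (94−x)²/(4π) for 0 ≤ x ≤ 94. A'(x) = x/8 − (94−x)/(2π) = 0 gives x = 4·94/(π+4) ≈ 52.6493.
A'' > 0, so the interior critical point is a minimum; the maximum is at an endpoint. A(0) = 703.1465 and A(94) = 552.2500, so the largest area is 703.1465.

703.1465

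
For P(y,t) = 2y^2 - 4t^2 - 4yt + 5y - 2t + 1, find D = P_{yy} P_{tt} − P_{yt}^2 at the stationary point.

∂P/∂y = 4y - 4t + 5 = 0 and ∂P/∂t = -4y - 8t - 2 = 0, so (y, t) = (-1, 1/4).
The Hessian has P_{yy} = 4, P_{tt} = -8, P_{yt} = -4, giving D = -48 < 0, so the point is a saddle point.
D = (4)·(-8) − (-4)^2 = -48.

-48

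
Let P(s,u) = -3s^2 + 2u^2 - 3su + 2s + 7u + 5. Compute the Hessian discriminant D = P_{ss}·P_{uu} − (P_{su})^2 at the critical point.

∂P/∂s = -6s - 3u + 2 = 0 and ∂P/∂u = -3s + 4u + 7 = 0, so (s, u) = (29/33, -12/11).
The Hessian has P_{ss} = -6, P_{uu} = 4, P_{su} = -3, giving D = -33 < 0, so the point is a saddle point.
D = (-6)·(4) − (-3)^2 = -33.

-33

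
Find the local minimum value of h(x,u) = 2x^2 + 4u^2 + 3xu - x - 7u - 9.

-288/23

∂h/∂x = 4x + 3u - 1 = 0 and ∂h/∂u = 3x + 8u - 7 = 0, so (x, u) = (-13/23, 25/23).
The Hessian has h_{xx} = 4, h_{uu} = 8, h_{xu} = 3, giving D = 23 > 0 with h_{xx} > 0, so the point is a local minimum.
h(-13/23, 25/23) = -288/23.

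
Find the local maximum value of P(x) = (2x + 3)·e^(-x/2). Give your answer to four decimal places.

By the product rule, P'(x) = (-x + 1/2)·e^(-x/2). Since e^(-x/2) > 0, the only critical point is x = 1/2.
P''(1/2) has the same sign as -1 < 0, so this is a local maximum.
P(1/2) = (4)·e^(-1/4) ≈ 3.1152.

3.1152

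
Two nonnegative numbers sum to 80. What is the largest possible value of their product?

1600

With x + y = 80, the product is P(x) = x(80 − x).
P'(x) = 80 − 2x = 0 gives x = 40; P'' = −2 < 0, so this is the maximum.
P = 40·40 = 1600.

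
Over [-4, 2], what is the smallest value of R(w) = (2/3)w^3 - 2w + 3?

-95/3

The derivative is 2w^2 - 2, which vanishes at w = -1 and w = 1.
Candidates: R(-4) = -95/3,  R(-1) = 13/3,  R(1) = 5/3,  R(2) = 13/3.
Hence the absolute minimum is -95/3 at w = -4.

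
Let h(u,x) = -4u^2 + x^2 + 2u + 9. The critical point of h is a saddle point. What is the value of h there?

∂h/∂u = -8u + 2 = 0 and ∂h/∂x = 2x = 0, so (u, x) = (1/4, 0).
The Hessian has h_{uu} = -8, h_{xx} = 2, h_{ux} = 0, giving D = -16 < 0, so the point is a saddle point.
h(1/4, 0) = 37/4.

37/4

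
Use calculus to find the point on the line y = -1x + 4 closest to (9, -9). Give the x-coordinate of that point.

11

Minimize D(x)^2 = (x - 9)^2 + (-x + 13)^2.
d/dx[D^2] = 2(x - 9) + 2·(-1)·(-x + 13) = 0 ⇒ x = 11.
Then y = -7 and the distance is √(8) ≈ 2.8284.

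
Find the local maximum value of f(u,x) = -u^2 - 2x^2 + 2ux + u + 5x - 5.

∂f/∂u = -2u + 2x + 1 = 0 and ∂f/∂x = 2u - 4x + 5 = 0, so (u, x) = (7/2, 3).
The Hessian has f_{uu} = -2, f_{xx} = -4, f_{ux} = 2, giving D = 4 > 0 with f_{uu} < 0, so the point is a local maximum.
f(7/2, 3) = 17/4.

17/4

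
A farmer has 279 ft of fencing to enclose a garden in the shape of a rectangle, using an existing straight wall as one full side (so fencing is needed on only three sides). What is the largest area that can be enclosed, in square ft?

Let the sides perpendicular to the wall have length x and the parallel side y, so 2x + y = 279 and the area is A = xy = x(279 − 2x).
A'(x) = 279 − 4x = 0 gives x = 279/4, and A''(x) = −4 < 0 confirms a maximum.
Then y = 279 − 2·279/4 = 279/2 and A = 77841/8.

77841/8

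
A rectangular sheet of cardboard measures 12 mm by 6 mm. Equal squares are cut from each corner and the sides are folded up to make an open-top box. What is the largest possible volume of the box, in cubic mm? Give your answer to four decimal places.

With cut size x, the volume is V(x) = x(12 − 2x)(6 − 2x) for 0 < x < 3.
V'(x) = 12x^2 − 72x + 72. Setting V'(x) = 0 gives x ≈ 1.2679 (the root in (0, 3)).
V''(x) = 24x − 72 is negative there, so this is the maximum; V ≈ 41.5692.

41.5692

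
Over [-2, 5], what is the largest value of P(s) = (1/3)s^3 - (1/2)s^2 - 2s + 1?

121/6

P'(s) = s^2 - s - 2, which vanishes at s = -1 and s = 2.
Compare values at every candidate in [-2, 5]: P(-2) = 1/3,  P(-1) = 13/6,  P(2) = -7/3,  P(5) = 121/6.
So the maximum is P(5) = 121/6.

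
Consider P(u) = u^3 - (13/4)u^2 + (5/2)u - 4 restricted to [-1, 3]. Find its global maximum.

The derivative is 3u^2 - (13/2)u + 5/2, which vanishes at u = 1/2 and u = 5/3.
Compare values at every candidate in [-1, 3]: P(-1) = -43/4, P(1/2) = -55/16, P(5/3) = -457/108, P(3) = 5/4.
The maximum over the interval is 5/4, attained at u = 3.

5/4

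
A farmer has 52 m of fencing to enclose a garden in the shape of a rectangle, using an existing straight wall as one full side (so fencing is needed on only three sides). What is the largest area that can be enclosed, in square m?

Let the sides perpendicular to the wall have length x and the parallel side y, so 2x + y = 52 and the area is A = xy = x(52 − 2x).
A'(x) = 52 − 4x = 0 gives x = 13, and A''(x) = −4 < 0 confirms a maximum.
Then y = 52 − 2·13 = 26 and A = 338.

338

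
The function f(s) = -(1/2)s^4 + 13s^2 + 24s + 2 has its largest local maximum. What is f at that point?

178

Critical points: f'(s) = -2s^3 + 26s + 24 vanishes at s = -3, -1, 4.
Second-derivative test with f''(s) = -6s^2 + 26: f''(-3) = -28 < 0 ⇒ local maximum; f''(-1) = 20 > 0 ⇒ local minimum; f''(4) = -70 < 0 ⇒ local maximum.
So the largest local maximum value is f(4) = 178.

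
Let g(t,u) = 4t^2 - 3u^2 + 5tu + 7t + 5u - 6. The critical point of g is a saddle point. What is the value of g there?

-660/73

∂g/∂t = 8t + 5u + 7 = 0 and ∂g/∂u = 5t - 6u + 5 = 0, so (t, u) = (-67/73, 5/73).
The Hessian has g_{tt} = 8, g_{uu} = -6, g_{tu} = 5, giving D = -73 < 0, so the point is a saddle point.
g(-67/73, 5/73) = -660/73.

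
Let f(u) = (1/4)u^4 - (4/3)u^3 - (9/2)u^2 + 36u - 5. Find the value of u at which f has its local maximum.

Critical points: f'(u) = u^3 - 4u^2 - 9u + 36 vanishes at u = -3, 3, 4.
f''(u) = 3u^2 - 8u - 9. f''(-3) = 42 > 0 ⇒ local minimum; f''(3) = -6 < 0 ⇒ local maximum; f''(4) = 7 > 0 ⇒ local minimum.
Thus f has its local maximum at u = 3, with value 187/4.

3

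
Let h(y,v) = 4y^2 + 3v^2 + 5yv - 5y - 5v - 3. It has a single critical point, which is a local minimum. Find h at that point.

-119/23

∂h/∂y = 8y + 5v - 5 = 0 and ∂h/∂v = 5y + 6v - 5 = 0, so (y, v) = (5/23, 15/23).
The Hessian has h_{yy} = 8, h_{vv} = 6, h_{yv} = 5, giving D = 23 > 0 with h_{yy} > 0, so the point is a local minimum.
h(5/23, 15/23) = -119/23.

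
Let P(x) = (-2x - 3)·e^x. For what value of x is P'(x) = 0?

-5/2

By the product rule, P'(x) = (-2x - 5)·e^x. Since e^x > 0, the only critical point is x = -5/2.
P''(-5/2) has the same sign as -2 < 0, so this is a local maximum.
P(-5/2) = (2)·e^(-5/2) ≈ 0.1642.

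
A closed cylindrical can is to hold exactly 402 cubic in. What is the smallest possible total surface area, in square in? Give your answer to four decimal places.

301.5310

With radius r and height h, πr²h = 402 so h = 402/(πr²), and S(r) = 2πr² + 2πrh = 2πr² + 2·402/r.
S'(r) = 4πr − 2·402/r² = 0 ⇒ r³ = 402/(2π), so r ≈ 3.9996 and h = 2r ≈ 7.9992.
S''(r) = 4π + 4·402/r³ > 0, so this is the minimum; S ≈ 301.5310.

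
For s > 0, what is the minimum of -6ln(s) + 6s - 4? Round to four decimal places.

2.0000

R'(s) = -6/s + 6 = 0 gives s = 1.
R''(s) = 6/s², which is positive for s > 0, so this is a local minimum.
R(1) = -6·ln(1) + 6 - 4 ≈ 2.0000.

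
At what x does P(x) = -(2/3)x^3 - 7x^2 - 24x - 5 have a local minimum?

-4

P'(x) = -2x^2 - 14x - 24. Setting P'(x) = 0 gives x ∈ {-4, -3}.
P''(x) = -4x - 14. P''(-4) = 2 > 0 ⇒ local minimum; P''(-3) = -2 < 0 ⇒ local maximum.
Thus P has its local minimum at x = -4, with value 65/3.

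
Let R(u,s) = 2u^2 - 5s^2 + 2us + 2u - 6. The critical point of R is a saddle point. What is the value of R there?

-71/11

∂R/∂u = 4u + 2s + 2 = 0 and ∂R/∂s = 2u - 10s = 0, so (u, s) = (-5/11, -1/11).
The Hessian has R_{uu} = 4, R_{ss} = -10, R_{us} = 2, giving D = -44 < 0, so the point is a saddle point.
R(-5/11, -1/11) = -71/11.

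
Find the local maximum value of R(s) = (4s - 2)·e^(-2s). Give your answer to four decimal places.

R'(s) = 4·e^(-2s) + (4s - 2)·(-2)·e^(-2s) = (-8s + 8)·e^(-2s). Since e^(-2s) > 0, the only critical point is s = 1.
R''(1) has the same sign as -8 < 0, so this is a local maximum.
R(1) = (2)·e^(-2) ≈ 0.2707.

0.2707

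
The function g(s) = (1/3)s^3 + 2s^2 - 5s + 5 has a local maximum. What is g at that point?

g'(s) = s^2 + 4s - 5 = 0 at s = -5, 1.
Second-derivative test with g''(s) = 2s + 4: g''(-5) = -6 < 0 ⇒ local maximum; g''(1) = 6 > 0 ⇒ local minimum.
So the local maximum value is g(-5) = 115/3.

115/3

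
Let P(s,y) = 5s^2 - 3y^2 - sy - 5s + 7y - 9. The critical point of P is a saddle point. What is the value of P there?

∂P/∂s = 10s - y - 5 = 0 and ∂P/∂y = -s - 6y + 7 = 0, so (s, y) = (37/61, 65/61).
The Hessian has P_{ss} = 10, P_{yy} = -6, P_{sy} = -1, giving D = -61 < 0, so the point is a saddle point.
P(37/61, 65/61) = -414/61.

-414/61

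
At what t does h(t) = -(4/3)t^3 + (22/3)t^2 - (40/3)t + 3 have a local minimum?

h'(t) = -4t^2 + (44/3)t - 40/3 = 0 at t = 5/3, 2.
Since h''(t) = -8t + 44/3, we get h''(5/3) = 4/3 > 0 ⇒ local minimum; h''(2) = -4/3 < 0 ⇒ local maximum.
So the local minimum value is h(5/3) = -407/81.

5/3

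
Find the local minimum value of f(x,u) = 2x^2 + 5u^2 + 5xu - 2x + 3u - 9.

∂f/∂x = 4x + 5u - 2 = 0 and ∂f/∂u = 5x + 10u + 3 = 0, so (x, u) = (7/3, -22/15).
The Hessian has f_{xx} = 4, f_{uu} = 10, f_{xu} = 5, giving D = 15 > 0 with f_{xx} > 0, so the point is a local minimum.
f(7/3, -22/15) = -203/15.

-203/15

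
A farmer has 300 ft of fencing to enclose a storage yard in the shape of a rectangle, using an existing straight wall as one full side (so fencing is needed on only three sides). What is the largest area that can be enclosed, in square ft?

11250

Let the sides perpendicular to the wall have length x and the parallel side y, so 2x + y = 300 and the area is A = xy = x(300 − 2x).
A'(x) = 300 − 4x = 0 gives x = 75, and A''(x) = −4 < 0 confirms a maximum.
Then y = 300 − 2·75 = 150 and A = 11250.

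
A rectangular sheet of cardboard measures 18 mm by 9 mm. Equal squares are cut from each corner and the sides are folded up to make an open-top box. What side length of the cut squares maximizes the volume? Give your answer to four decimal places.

1.9019

With cut size x, the volume is V(x) = x(18 − 2x)(9 − 2x) for 0 < x < 4.5.
V'(x) = 12x^2 − 108x + 162. Setting V'(x) = 0 gives x ≈ 1.9019 (the root in (0, 4.5)).
V''(x) = 24x − 108 is negative there, so this is the maximum; V ≈ 140.2961.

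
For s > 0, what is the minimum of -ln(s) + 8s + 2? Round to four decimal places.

5.0794

R'(s) = -1/s + 8 = 0 gives s = 1/8.
R''(s) = 1/s², which is positive for s > 0, so this is a local minimum.
R(1/8) = -1·ln(1/8) + 1 + 2 ≈ 5.0794.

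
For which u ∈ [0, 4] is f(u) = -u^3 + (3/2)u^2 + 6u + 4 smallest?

4

f'(u) = -3u^2 + 3u + 6, whose only zero in [0, 4] is u = 2.
Candidates: f(0) = 4; f(2) = 14; f(4) = -12.
The minimum over the interval is -12, attained at u = 4.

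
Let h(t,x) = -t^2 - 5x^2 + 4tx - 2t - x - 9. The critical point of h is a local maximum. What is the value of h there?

∂h/∂t = -2t + 4x - 2 = 0 and ∂h/∂x = 4t - 10x - 1 = 0, so (t, x) = (-6, -5/2).
The Hessian has h_{tt} = -2, h_{xx} = -10, h_{tx} = 4, giving D = 4 > 0 with h_{tt} < 0, so the point is a local maximum.
h(-6, -5/2) = -7/4.

-7/4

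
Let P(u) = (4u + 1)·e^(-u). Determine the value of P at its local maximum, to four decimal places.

Differentiating with the product rule gives P'(u) = (-4u + 3)·e^(-u). Since e^(-u) > 0, the only critical point is u = 3/4.
P''(3/4) has the same sign as -4 < 0, so this is a local maximum.
P(3/4) = (4)·e^(-3/4) ≈ 1.8895.

1.8895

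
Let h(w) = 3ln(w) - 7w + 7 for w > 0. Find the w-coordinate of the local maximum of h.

h'(w) = 3/w − 7 = 0 gives w = 3/7.
h''(w) = -3/w², which is negative for w > 0, so this is a local maximum.
h(3/7) = 3·ln(3/7) - 3 + 7 ≈ 1.4581.

3/7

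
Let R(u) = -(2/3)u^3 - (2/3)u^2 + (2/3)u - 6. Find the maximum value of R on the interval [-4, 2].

Differentiating, R'(u) = -2u^2 - (4/3)u + 2/3; which vanishes at u = -1 and u = 1/3.
Candidates: R(-4) = 70/3,  R(-1) = -20/3,  R(1/3) = -476/81,  R(2) = -38/3.
The maximum over the interval is 70/3, attained at u = -4.

70/3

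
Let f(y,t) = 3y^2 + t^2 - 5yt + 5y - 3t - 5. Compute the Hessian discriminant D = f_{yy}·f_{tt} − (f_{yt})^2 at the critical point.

-13

∂f/∂y = 6y - 5t + 5 = 0 and ∂f/∂t = -5y + 2t - 3 = 0, so (y, t) = (-5/13, 7/13).
The Hessian has f_{yy} = 6, f_{tt} = 2, f_{yt} = -5, giving D = -13 < 0, so the point is a saddle point.
D = (6)·(2) − (-5)^2 = -13.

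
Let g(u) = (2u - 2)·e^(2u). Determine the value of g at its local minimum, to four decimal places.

g'(u) = 2·e^(2u) + (2u - 2)·2·e^(2u) = (4u - 2)·e^(2u). Since e^(2u) > 0, the only critical point is u = 1/2.
g''(1/2) has the same sign as 4 > 0, so this is a local minimum.
g(1/2) = (-1)·e^(1) ≈ -2.7183.

-2.7183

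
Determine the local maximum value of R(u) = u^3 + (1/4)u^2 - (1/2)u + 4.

67/16

R'(u) = 3u^2 + (1/2)u - 1/2 = 0 at u = -1/2, 1/3.
Second-derivative test with R''(u) = 6u + 1/2: R''(-1/2) = -5/2 < 0 ⇒ local maximum; R''(1/3) = 5/2 > 0 ⇒ local minimum.
So the local maximum value is R(-1/2) = 67/16.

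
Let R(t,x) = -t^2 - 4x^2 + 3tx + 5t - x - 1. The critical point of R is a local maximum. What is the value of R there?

∂R/∂t = -2t + 3x + 5 = 0 and ∂R/∂x = 3t - 8x - 1 = 0, so (t, x) = (37/7, 13/7).
The Hessian has R_{tt} = -2, R_{xx} = -8, R_{tx} = 3, giving D = 7 > 0 with R_{tt} < 0, so the point is a local maximum.
R(37/7, 13/7) = 79/7.

79/7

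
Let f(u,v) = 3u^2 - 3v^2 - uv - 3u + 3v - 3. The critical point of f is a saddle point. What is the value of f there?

-120/37

∂f/∂u = 6u - v - 3 = 0 and ∂f/∂v = -u - 6v + 3 = 0, so (u, v) = (21/37, 15/37).
The Hessian has f_{uu} = 6, f_{vv} = -6, f_{uv} = -1, giving D = -37 < 0, so the point is a saddle point.
f(21/37, 15/37) = -120/37.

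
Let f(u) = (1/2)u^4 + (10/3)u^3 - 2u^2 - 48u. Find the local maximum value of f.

Critical points: f'(u) = 2u^3 + 10u^2 - 4u - 48 vanishes at u = -4, -3, 2.
Since f''(u) = 6u^2 + 20u - 4, we get f''(-4) = 12 > 0 ⇒ local minimum; f''(-3) = -10 < 0 ⇒ local maximum; f''(2) = 60 > 0 ⇒ local minimum.
So the local maximum value is f(-3) = 153/2.

153/2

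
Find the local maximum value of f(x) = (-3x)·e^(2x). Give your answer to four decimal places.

0.5518

Differentiating with the product rule gives f'(x) = (-6x - 3)·e^(2x). Since e^(2x) > 0, the only critical point is x = -1/2.
f''(-1/2) has the same sign as -6 < 0, so this is a local maximum.
f(-1/2) = (3/2)·e^(-1) ≈ 0.5518.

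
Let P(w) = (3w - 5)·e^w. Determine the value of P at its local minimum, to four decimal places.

Differentiating with the product rule gives P'(w) = (3w - 2)·e^w. Since e^w > 0, the only critical point is w = 2/3.
P''(2/3) has the same sign as 3 > 0, so this is a local minimum.
P(2/3) = (-3)·e^(2/3) ≈ -5.8432.

-5.8432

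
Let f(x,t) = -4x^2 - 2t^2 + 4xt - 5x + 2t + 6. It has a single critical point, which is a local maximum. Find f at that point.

61/8

∂f/∂x = -8x + 4t - 5 = 0 and ∂f/∂t = 4x - 4t + 2 = 0, so (x, t) = (-3/4, -1/4).
The Hessian has f_{xx} = -8, f_{tt} = -4, f_{xt} = 4, giving D = 16 > 0 with f_{xx} < 0, so the point is a local maximum.
f(-3/4, -1/4) = 61/8.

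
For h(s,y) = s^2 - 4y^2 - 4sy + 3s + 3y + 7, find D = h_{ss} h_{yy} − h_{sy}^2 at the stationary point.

-32

∂h/∂s = 2s - 4y + 3 = 0 and ∂h/∂y = -4s - 8y + 3 = 0, so (s, y) = (-3/8, 9/16).
The Hessian has h_{ss} = 2, h_{yy} = -8, h_{sy} = -4, giving D = -32 < 0, so the point is a saddle point.
D = (2)·(-8) − (-4)^2 = -32.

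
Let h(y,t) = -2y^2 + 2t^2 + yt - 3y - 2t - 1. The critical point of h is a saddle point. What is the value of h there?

∂h/∂y = -4y + t - 3 = 0 and ∂h/∂t = y + 4t - 2 = 0, so (y, t) = (-10/17, 11/17).
The Hessian has h_{yy} = -4, h_{tt} = 4, h_{yt} = 1, giving D = -17 < 0, so the point is a saddle point.
h(-10/17, 11/17) = -13/17.

-13/17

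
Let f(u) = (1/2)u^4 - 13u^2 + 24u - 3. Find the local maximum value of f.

f'(u) = 2u^3 - 26u + 24. Setting f'(u) = 0 gives u ∈ {-4, 1, 3}.
f''(u) = 6u^2 - 26. f''(-4) = 70 > 0 ⇒ local minimum; f''(1) = -20 < 0 ⇒ local maximum; f''(3) = 28 > 0 ⇒ local minimum.
Thus f has its local maximum at u = 1, with value 17/2.

17/2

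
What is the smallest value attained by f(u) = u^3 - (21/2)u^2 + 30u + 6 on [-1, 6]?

f'(u) = 3u^2 - 21u + 30, which vanishes at u = 2 and u = 5.
Candidates: f(-1) = -71/2, f(2) = 32, f(5) = 37/2, f(6) = 24.
So the minimum is f(-1) = -71/2.

-71/2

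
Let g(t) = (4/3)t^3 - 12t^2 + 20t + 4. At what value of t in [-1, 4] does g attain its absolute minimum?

-1

Differentiating, g'(t) = 4t^2 - 24t + 20; whose only zero in [-1, 4] is t = 1.
Compare values at every candidate in [-1, 4]: g(-1) = -88/3,  g(1) = 40/3,  g(4) = -68/3.
Hence the absolute minimum is -88/3 at t = -1.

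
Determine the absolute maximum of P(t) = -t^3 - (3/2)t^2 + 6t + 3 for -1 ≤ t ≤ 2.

Differentiating, P'(t) = -3t^2 - 3t + 6; whose only zero in [-1, 2] is t = 1.
Compare values at every candidate in [-1, 2]: P(-1) = -7/2,  P(1) = 13/2,  P(2) = 1.
So the maximum is P(1) = 13/2.

13/2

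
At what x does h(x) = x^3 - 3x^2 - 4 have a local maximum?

Critical points: h'(x) = 3x^2 - 6x vanishes at x = 0, 2.
Since h''(x) = 6x - 6, we get h''(0) = -6 < 0 ⇒ local maximum; h''(2) = 6 > 0 ⇒ local minimum.
Thus h has its local maximum at x = 0, with value -4.

0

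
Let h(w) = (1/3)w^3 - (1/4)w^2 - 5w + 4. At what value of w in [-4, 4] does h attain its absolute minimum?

The derivative is w^2 - (1/2)w - 5, which vanishes at w = -2 and w = 5/2.
Candidates: h(-4) = -4/3, h(-2) = 31/3, h(5/2) = -233/48, h(4) = 4/3.
The minimum over the interval is -233/48, attained at w = 5/2.

5/2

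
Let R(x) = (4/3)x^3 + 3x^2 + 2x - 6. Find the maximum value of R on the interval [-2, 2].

The derivative is 4x^2 + 6x + 2, which vanishes at x = -1 and x = -1/2.
Compare values at every candidate in [-2, 2]: R(-2) = -26/3,  R(-1) = -19/3,  R(-1/2) = -77/12,  R(2) = 62/3.
Hence the absolute maximum is 62/3 at x = 2.

62/3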